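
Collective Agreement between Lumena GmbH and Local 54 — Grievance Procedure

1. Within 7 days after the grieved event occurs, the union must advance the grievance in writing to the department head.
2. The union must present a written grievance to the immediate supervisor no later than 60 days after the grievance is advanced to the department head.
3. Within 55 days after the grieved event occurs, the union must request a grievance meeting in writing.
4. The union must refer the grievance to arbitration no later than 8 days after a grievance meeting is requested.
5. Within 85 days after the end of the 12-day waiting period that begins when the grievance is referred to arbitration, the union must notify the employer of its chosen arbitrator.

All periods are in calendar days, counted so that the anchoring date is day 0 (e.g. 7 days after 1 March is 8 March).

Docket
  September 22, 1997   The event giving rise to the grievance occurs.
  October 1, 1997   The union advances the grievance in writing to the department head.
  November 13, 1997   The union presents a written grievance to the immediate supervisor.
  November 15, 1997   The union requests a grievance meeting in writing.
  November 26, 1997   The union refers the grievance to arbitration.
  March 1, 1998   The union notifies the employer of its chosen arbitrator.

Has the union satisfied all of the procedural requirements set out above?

Step 1: 7 days after September 22, 1997 (when the grieved event occurs) is September 29, 1997; October 1, 1997 misses that deadline by 2 days.

No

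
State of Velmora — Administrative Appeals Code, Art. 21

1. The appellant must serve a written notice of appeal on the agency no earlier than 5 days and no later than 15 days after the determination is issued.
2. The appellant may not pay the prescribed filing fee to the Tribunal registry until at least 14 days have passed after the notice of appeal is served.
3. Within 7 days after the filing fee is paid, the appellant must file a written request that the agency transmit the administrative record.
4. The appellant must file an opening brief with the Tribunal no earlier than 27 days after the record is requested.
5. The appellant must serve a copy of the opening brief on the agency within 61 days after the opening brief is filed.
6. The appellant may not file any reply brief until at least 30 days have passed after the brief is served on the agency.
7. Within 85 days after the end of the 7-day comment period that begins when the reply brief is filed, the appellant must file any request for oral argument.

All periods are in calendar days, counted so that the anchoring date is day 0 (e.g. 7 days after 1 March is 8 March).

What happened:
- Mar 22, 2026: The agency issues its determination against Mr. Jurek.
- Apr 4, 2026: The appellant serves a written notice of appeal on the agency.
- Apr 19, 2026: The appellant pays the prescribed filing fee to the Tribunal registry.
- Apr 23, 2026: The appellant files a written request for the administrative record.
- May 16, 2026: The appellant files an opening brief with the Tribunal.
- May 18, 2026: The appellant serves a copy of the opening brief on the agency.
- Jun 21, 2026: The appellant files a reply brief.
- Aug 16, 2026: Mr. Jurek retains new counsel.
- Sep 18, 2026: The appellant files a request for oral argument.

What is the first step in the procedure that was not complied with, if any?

(1) the permitted window runs from Mar 22, 2026 + 5 = Mar 27, 2026 to Mar 22, 2026 + 15 = Apr 6, 2026; done Apr 4, 2026 — within the window.
(2) permitted from Apr 4, 2026 + 14 days = Apr 18, 2026 onward; done Apr 19, 2026, after the minimum wait.
(3) due by Apr 19, 2026 + 7 days = Apr 26, 2026; done Apr 23, 2026 — timely.
(4) permitted from Apr 23, 2026 + 27 days = May 20, 2026 onward; done May 16, 2026 — 4 days too early.

Step 4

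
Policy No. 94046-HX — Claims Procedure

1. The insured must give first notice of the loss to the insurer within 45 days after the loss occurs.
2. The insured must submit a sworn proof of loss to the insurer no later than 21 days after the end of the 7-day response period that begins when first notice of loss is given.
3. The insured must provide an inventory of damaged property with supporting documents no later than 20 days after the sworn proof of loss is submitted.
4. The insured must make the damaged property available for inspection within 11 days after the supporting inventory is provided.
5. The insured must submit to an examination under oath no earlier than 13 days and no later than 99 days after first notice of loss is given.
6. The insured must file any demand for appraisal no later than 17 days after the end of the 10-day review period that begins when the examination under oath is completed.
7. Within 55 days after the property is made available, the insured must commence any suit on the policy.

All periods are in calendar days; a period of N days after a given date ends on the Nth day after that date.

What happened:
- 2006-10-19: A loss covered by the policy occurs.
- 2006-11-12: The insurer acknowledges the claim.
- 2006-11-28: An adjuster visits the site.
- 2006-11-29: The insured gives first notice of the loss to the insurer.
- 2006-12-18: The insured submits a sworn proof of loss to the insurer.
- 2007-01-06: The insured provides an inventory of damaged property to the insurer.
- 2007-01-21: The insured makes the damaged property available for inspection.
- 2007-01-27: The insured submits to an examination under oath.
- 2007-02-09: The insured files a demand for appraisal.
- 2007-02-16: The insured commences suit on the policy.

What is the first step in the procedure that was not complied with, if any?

Step 4

Step 1: 45 days after 2006-10-19 (when the loss occurs) is 2006-12-03; completed 2006-11-29, before the deadline.
Step 2: 21 days after 2006-12-06 (end of the 7-day response period, which began when first notice of loss is given on 2006-11-29) is 2006-12-27; 2006-12-18 is within that limit.
Step 3: 20 days after 2006-12-18 (when the sworn proof of loss is submitted) is 2007-01-07; completed 2007-01-06, before the deadline.
Step 4: 11 days after 2007-01-06 (when the supporting inventory is provided) is 2007-01-17; not done until 2007-01-21, 4 days after the deadline.
That is the first point of non-compliance.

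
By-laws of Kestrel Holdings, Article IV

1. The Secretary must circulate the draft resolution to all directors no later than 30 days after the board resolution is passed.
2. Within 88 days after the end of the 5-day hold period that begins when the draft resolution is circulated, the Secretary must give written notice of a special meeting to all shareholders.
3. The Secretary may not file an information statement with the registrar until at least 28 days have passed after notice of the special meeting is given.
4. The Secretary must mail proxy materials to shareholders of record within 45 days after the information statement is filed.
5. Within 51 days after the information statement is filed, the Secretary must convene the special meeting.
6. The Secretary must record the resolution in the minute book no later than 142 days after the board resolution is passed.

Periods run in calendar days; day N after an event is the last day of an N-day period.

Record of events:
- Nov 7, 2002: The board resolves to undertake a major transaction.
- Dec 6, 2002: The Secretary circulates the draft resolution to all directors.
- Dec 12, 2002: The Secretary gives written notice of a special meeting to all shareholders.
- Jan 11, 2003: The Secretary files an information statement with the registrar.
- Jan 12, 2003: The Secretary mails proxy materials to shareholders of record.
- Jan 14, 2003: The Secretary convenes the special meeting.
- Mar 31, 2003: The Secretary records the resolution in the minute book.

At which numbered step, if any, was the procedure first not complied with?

Step 1: 30 days after Nov 7, 2002 (when the board resolution is passed) is Dec 7, 2002; done Dec 6, 2002 — timely.
Step 2: 88 days after Dec 11, 2002 (end of the 5-day hold period, which began when the draft resolution is circulated on Dec 6, 2002) is Mar 9, 2003; Dec 12, 2002 is within that limit.
Step 3: the earliest permitted date is 28 days after Dec 12, 2002 (when notice of the special meeting is given), i.e. Jan 9, 2003; Jan 11, 2003 is on or after that date.
Step 4: 45 days after Jan 11, 2003 (when the information statement is filed) is Feb 25, 2003; completed Jan 12, 2003, before the deadline.
Step 5: 51 days after Jan 11, 2003 (when the information statement is filed) is Mar 3, 2003; done Jan 14, 2003 — timely.
Step 6: 142 days after Nov 7, 2002 (when the board resolution is passed) is Mar 29, 2003; Mar 31, 2003 misses that deadline by 2 days.
That is the first point of non-compliance.

Step 6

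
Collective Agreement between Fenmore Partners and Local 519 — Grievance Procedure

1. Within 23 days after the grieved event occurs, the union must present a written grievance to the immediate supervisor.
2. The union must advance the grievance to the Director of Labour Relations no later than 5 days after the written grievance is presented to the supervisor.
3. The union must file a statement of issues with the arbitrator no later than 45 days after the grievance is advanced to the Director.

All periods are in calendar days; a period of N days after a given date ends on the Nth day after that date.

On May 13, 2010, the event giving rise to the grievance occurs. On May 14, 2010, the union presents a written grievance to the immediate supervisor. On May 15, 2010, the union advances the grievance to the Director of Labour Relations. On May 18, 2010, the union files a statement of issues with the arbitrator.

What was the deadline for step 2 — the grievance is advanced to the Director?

May 19, 2010

Step 2 runs from May 14, 2010, when the written grievance is presented to the supervisor. 5 days after May 14, 2010 is May 19, 2010.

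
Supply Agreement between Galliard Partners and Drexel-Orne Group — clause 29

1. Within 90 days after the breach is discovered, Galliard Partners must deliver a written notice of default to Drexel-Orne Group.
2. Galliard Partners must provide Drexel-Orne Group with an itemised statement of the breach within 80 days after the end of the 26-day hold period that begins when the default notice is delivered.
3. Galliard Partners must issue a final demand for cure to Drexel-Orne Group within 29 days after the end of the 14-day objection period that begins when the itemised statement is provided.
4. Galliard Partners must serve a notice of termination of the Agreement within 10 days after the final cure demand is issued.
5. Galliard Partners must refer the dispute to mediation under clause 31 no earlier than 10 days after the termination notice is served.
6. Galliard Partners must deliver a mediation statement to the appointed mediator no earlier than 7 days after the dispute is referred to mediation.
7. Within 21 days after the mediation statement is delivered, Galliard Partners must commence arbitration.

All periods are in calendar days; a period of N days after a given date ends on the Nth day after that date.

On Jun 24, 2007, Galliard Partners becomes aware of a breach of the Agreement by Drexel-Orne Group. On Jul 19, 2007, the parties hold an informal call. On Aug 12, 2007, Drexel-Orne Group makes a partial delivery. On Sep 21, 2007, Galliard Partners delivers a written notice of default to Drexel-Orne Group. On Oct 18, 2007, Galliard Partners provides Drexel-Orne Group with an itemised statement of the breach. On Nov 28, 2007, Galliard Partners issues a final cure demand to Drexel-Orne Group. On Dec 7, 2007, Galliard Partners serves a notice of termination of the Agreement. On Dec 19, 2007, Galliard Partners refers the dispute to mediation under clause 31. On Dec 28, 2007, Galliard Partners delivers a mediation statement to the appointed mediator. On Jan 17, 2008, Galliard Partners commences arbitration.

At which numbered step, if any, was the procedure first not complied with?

Step 1 — counting 90 days from Jun 24, 2007 (when the breach is discovered) gives a deadline of Sep 22, 2007; done Sep 21, 2007 — timely.
Step 2 — counting 80 days from Oct 17, 2007 (end of the 26-day hold period, which began when the default notice is delivered on Sep 21, 2007) gives a deadline of Jan 5, 2008; completed Oct 18, 2007, before the deadline.
Step 3 — counting 29 days from Nov 1, 2007 (end of the 14-day objection period, which began when the itemised statement is provided on Oct 18, 2007) gives a deadline of Nov 30, 2007; done Nov 28, 2007 — timely.
Step 4 — counting 10 days from Nov 28, 2007 (when the final cure demand is issued) gives a deadline of Dec 8, 2007; Dec 7, 2007 is within that limit.
Step 5 — must wait 10 days from Dec 7, 2007 (when the termination notice is served), so not before Dec 17, 2007; done Dec 19, 2007 — permitted.
Step 6 — must wait 7 days from Dec 19, 2007 (when the dispute is referred to mediation), so not before Dec 26, 2007; Dec 28, 2007 is on or after that date.
Step 7 — counting 21 days from Dec 28, 2007 (when the mediation statement is delivered) gives a deadline of Jan 18, 2008; completed Jan 17, 2008, before the deadline.

None — every step was satisfied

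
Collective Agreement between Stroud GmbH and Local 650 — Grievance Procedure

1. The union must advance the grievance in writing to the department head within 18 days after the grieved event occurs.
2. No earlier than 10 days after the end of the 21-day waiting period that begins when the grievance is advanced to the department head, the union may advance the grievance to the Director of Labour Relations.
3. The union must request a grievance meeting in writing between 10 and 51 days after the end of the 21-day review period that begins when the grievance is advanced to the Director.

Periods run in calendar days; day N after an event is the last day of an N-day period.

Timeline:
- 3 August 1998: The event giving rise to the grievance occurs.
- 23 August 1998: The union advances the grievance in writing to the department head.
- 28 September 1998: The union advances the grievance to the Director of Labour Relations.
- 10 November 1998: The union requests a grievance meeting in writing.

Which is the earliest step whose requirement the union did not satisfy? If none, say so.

Step 1

(1) due by 3 August 1998 + 18 days = 21 August 1998; not done until 23 August 1998, 2 days after the deadline.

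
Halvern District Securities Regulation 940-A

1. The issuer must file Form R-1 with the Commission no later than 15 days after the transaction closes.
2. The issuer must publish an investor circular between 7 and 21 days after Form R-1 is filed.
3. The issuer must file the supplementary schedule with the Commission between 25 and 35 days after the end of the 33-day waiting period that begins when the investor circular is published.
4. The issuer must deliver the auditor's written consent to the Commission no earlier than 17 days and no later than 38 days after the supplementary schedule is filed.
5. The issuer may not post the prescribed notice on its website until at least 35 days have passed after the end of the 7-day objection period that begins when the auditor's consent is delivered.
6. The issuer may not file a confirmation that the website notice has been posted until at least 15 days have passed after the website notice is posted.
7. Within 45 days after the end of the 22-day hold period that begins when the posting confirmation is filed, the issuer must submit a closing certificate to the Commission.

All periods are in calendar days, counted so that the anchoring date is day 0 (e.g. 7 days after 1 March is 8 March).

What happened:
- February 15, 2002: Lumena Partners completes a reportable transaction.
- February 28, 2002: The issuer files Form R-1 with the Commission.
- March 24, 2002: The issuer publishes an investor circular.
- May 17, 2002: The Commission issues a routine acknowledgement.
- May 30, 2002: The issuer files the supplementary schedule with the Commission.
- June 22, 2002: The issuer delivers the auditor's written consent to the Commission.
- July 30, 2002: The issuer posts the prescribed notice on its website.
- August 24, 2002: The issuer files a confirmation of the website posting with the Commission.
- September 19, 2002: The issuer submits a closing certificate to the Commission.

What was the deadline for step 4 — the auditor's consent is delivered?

Step 4 runs from May 30, 2002, when the supplementary schedule is filed. The window is 17–38 days after May 30, 2002; it closes on July 7, 2002.

July 7, 2002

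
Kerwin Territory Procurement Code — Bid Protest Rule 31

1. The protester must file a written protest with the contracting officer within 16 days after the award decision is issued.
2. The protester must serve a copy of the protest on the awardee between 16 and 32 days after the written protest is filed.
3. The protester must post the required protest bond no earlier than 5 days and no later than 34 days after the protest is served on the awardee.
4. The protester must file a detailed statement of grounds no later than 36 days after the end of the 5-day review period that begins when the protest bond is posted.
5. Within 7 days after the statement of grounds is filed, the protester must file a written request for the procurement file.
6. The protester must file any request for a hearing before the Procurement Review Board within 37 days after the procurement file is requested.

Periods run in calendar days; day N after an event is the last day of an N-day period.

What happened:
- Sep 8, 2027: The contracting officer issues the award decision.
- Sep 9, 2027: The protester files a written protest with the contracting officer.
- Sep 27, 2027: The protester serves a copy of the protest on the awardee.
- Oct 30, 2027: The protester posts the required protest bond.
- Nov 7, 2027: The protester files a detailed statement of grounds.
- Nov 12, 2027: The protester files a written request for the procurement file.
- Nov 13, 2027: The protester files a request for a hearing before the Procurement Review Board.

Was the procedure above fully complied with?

Step 1: 16 days after Sep 8, 2027 (when the award decision is issued) is Sep 24, 2027; done Sep 9, 2027 — timely.
Step 2: the window is 16–32 days after Sep 9, 2027 (when the written protest is filed), so Sep 25, 2027 through Oct 11, 2027; Sep 27, 2027 falls inside that range.
Step 3: the window is 5–34 days after Sep 27, 2027 (when the protest is served on the awardee), so Oct 2, 2027 through Oct 31, 2027; done Oct 30, 2027, which is between those dates.
Step 4: 36 days after Nov 4, 2027 (end of the 5-day review period, which began when the protest bond is posted on Oct 30, 2027) is Dec 10, 2027; completed Nov 7, 2027, before the deadline.
Step 5: 7 days after Nov 7, 2027 (when the statement of grounds is filed) is Nov 14, 2027; completed Nov 12, 2027, before the deadline.
Step 6: 37 days after Nov 12, 2027 (when the procurement file is requested) is Dec 19, 2027; done Nov 13, 2027 — timely.

Yes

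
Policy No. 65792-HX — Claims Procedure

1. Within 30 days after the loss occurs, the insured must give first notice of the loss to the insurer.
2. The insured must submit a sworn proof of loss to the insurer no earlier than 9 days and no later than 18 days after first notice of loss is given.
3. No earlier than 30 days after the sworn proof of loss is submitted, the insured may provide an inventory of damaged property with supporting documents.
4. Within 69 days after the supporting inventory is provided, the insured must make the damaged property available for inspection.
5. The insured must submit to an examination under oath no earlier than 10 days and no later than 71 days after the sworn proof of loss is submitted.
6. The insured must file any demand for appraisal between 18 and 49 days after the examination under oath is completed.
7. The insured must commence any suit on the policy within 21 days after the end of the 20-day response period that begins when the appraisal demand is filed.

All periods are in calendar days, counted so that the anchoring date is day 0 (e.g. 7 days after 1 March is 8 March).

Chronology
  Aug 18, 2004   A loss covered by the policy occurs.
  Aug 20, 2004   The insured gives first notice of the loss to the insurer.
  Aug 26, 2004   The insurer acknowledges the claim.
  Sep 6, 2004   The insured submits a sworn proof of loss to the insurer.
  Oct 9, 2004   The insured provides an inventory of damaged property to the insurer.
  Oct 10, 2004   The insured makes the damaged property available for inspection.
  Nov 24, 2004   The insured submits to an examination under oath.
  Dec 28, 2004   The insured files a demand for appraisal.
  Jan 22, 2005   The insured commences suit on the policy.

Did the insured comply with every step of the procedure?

No

(1) due by Aug 18, 2004 + 30 days = Sep 17, 2004; done Aug 20, 2004 — timely.
(2) the permitted window runs from Aug 20, 2004 + 9 = Aug 29, 2004 to Aug 20, 2004 + 18 = Sep 7, 2004; done Sep 6, 2004, which is between those dates.
(3) permitted from Sep 6, 2004 + 30 days = Oct 6, 2004 onward; Oct 9, 2004 is on or after that date.
(4) due by Oct 9, 2004 + 69 days = Dec 17, 2004; completed Oct 10, 2004, before the deadline.
(5) the permitted window runs from Sep 6, 2004 + 10 = Sep 16, 2004 to Sep 6, 2004 + 71 = Nov 16, 2004; Nov 24, 2004 is 8 days past the end of the window.
Later steps need not be reached.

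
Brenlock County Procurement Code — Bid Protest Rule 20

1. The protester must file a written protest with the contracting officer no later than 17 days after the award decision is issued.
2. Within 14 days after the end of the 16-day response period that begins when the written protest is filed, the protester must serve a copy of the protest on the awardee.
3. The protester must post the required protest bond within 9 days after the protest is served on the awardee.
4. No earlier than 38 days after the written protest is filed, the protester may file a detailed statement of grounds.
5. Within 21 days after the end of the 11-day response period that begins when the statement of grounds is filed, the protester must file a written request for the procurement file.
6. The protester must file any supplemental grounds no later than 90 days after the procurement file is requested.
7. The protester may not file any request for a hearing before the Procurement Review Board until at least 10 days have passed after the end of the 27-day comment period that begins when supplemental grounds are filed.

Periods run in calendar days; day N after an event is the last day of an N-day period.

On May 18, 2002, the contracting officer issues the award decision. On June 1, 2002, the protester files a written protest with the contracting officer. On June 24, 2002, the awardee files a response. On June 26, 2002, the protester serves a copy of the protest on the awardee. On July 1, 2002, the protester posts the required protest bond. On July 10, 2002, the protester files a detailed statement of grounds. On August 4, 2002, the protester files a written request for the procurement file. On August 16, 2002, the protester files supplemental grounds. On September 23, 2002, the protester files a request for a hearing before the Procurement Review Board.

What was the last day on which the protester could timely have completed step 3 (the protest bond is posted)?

July 5, 2002

Step 3 runs from June 26, 2002, when the protest is served on the awardee. 9 days after June 26, 2002 is July 5, 2002.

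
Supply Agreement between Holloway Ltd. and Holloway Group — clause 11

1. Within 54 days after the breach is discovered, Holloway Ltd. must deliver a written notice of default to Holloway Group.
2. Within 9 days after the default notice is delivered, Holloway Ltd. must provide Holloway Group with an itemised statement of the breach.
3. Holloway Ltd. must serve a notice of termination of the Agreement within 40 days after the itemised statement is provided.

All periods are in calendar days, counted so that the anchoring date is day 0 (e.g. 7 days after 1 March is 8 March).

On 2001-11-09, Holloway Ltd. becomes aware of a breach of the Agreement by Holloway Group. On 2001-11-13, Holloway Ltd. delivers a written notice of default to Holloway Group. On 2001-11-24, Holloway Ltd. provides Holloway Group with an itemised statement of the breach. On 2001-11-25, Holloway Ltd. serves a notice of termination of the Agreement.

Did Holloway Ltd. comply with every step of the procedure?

No

(1) due by 2001-11-09 + 54 days = 2002-01-02; completed 2001-11-13, before the deadline.
(2) due by 2001-11-13 + 9 days = 2001-11-22; done 2001-11-24 — 2 days late.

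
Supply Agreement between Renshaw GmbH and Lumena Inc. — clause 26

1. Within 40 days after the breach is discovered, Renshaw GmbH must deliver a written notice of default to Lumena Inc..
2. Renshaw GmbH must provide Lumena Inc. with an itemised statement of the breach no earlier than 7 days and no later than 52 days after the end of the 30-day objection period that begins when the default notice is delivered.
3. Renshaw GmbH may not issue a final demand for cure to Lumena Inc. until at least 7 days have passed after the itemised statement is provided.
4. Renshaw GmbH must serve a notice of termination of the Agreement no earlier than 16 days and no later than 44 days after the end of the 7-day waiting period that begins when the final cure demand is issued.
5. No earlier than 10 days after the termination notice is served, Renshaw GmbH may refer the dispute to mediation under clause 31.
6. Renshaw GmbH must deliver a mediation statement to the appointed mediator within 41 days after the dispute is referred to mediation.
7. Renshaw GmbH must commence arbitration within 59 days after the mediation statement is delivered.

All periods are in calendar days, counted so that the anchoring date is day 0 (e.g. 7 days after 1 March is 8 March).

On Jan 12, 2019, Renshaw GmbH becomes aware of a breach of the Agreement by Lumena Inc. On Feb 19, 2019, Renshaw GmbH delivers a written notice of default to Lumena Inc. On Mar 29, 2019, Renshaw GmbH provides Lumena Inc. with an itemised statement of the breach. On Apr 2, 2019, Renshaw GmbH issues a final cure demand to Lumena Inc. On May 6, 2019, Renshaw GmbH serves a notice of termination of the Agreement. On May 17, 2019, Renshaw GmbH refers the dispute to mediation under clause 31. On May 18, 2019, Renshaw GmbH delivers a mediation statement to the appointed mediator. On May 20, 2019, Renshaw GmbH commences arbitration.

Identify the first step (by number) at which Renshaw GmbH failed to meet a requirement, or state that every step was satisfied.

Step 3

Step 1: 40 days after Jan 12, 2019 (when the breach is discovered) is Feb 21, 2019; done Feb 19, 2019 — timely.
Step 2: the window is 7–52 days after Mar 21, 2019 (end of the 30-day objection period, which began when the default notice is delivered on Feb 19, 2019), so Mar 28, 2019 through May 12, 2019; done Mar 29, 2019, which is between those dates.
Step 3: the earliest permitted date is 7 days after Mar 29, 2019 (when the itemised statement is provided), i.e. Apr 5, 2019; Apr 2, 2019 is 3 days before the earliest permitted date.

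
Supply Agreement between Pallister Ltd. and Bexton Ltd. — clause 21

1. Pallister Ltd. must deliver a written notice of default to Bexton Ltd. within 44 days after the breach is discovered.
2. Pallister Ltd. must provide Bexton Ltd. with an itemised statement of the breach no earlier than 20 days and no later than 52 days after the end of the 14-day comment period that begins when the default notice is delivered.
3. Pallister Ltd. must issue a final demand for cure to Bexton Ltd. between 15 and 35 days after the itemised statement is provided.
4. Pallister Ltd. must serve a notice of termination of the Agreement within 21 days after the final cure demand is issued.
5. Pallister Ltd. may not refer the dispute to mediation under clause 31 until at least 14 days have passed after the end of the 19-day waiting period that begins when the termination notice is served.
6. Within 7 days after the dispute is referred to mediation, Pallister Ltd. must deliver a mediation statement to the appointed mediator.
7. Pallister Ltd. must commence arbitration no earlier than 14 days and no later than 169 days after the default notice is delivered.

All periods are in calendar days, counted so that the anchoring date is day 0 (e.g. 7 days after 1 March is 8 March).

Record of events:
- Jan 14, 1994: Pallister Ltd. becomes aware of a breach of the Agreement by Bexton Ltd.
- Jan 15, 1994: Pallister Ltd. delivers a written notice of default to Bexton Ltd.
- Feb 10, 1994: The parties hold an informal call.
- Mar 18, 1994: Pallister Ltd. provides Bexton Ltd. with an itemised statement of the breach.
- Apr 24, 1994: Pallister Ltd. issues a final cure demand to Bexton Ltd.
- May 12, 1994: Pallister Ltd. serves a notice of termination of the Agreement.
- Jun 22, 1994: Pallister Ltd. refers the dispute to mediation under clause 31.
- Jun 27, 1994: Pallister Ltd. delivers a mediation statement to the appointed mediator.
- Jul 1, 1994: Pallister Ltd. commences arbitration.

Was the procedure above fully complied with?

No

Step 1 — counting 44 days from Jan 14, 1994 (when the breach is discovered) gives a deadline of Feb 27, 1994; Jan 15, 1994 is within that limit.
Step 2 — 20 and 52 days from Jan 29, 1994 (end of the 14-day comment period, which began when the default notice is delivered on Jan 15, 1994) are Feb 18, 1994 and Mar 22, 1994 respectively; done Mar 18, 1994, which is between those dates.
Step 3 — 15 and 35 days from Mar 18, 1994 (when the itemised statement is provided) are Apr 2, 1994 and Apr 22, 1994 respectively; done Apr 24, 1994 — 2 days after the window closed.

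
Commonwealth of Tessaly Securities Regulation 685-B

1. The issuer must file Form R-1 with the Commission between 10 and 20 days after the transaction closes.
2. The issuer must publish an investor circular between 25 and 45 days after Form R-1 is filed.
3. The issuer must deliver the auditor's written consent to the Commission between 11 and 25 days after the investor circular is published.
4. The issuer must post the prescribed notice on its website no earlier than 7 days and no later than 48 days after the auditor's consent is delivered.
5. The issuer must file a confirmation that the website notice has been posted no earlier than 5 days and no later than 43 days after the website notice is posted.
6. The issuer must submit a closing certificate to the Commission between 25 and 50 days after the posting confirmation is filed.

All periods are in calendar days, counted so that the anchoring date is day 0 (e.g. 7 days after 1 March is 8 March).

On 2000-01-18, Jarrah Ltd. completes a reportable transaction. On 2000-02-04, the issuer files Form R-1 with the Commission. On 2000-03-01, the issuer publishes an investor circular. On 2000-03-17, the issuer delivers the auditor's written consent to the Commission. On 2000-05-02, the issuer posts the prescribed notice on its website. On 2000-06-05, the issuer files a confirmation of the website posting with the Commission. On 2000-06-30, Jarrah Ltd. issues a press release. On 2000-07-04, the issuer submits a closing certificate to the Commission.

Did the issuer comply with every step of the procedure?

Yes

(1) the permitted window runs from 2000-01-18 + 10 = 2000-01-28 to 2000-01-18 + 20 = 2000-02-07; done 2000-02-04 — within the window.
(2) the permitted window runs from 2000-02-04 + 25 = 2000-02-29 to 2000-02-04 + 45 = 2000-03-20; done 2000-03-01 — within the window.
(3) the permitted window runs from 2000-03-01 + 11 = 2000-03-12 to 2000-03-01 + 25 = 2000-03-26; done 2000-03-17, which is between those dates.
(4) the permitted window runs from 2000-03-17 + 7 = 2000-03-24 to 2000-03-17 + 48 = 2000-05-04; done 2000-05-02, which is between those dates.
(5) the permitted window runs from 2000-05-02 + 5 = 2000-05-07 to 2000-05-02 + 43 = 2000-06-14; done 2000-06-05, which is between those dates.
(6) the permitted window runs from 2000-06-05 + 25 = 2000-06-30 to 2000-06-05 + 50 = 2000-07-25; 2000-07-04 falls inside that range.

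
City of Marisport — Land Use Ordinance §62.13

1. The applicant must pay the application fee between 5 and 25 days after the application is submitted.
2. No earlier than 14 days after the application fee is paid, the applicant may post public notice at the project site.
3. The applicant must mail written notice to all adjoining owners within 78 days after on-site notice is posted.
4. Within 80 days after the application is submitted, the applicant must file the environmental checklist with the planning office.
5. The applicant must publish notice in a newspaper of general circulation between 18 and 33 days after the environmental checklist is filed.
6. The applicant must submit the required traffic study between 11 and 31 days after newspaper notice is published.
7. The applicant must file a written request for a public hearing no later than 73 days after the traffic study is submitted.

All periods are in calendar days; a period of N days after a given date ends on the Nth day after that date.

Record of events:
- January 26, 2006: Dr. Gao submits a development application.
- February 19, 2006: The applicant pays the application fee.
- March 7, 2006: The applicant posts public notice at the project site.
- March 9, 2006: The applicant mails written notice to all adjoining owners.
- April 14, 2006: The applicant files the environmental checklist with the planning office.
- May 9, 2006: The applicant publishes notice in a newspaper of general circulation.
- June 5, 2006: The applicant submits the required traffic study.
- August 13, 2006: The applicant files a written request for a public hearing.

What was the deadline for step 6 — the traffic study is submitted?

June 9, 2006

Step 6 runs from May 9, 2006, when newspaper notice is published. The window is 11–31 days after May 9, 2006; it closes on June 9, 2006.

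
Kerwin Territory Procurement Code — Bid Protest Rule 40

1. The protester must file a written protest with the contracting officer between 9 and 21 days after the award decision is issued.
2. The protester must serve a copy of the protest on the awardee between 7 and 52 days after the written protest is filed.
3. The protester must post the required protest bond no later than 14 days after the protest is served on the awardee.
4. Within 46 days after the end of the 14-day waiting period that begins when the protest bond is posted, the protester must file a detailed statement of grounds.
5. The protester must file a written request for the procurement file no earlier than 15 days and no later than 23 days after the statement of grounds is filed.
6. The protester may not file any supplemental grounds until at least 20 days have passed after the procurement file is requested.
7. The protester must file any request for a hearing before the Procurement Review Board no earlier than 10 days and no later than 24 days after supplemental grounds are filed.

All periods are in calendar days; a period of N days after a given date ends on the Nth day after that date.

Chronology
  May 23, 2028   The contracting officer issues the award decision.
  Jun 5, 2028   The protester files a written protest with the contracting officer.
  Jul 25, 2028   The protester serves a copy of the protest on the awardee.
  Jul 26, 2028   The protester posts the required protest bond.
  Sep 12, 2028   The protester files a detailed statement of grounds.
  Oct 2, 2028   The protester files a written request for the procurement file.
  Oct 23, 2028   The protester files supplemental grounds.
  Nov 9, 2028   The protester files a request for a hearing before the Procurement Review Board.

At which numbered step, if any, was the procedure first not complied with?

Step 1: the window is 9–21 days after May 23, 2028 (when the award decision is issued), so Jun 1, 2028 through Jun 13, 2028; Jun 5, 2028 falls inside that range.
Step 2: the window is 7–52 days after Jun 5, 2028 (when the written protest is filed), so Jun 12, 2028 through Jul 27, 2028; done Jul 25, 2028 — within the window.
Step 3: 14 days after Jul 25, 2028 (when the protest is served on the awardee) is Aug 8, 2028; completed Jul 26, 2028, before the deadline.
Step 4: 46 days after Aug 9, 2028 (end of the 14-day waiting period, which began when the protest bond is posted on Jul 26, 2028) is Sep 24, 2028; Sep 12, 2028 is within that limit.
Step 5: the window is 15–23 days after Sep 12, 2028 (when the statement of grounds is filed), so Sep 27, 2028 through Oct 5, 2028; done Oct 2, 2028 — within the window.
Step 6: the earliest permitted date is 20 days after Oct 2, 2028 (when the procurement file is requested), i.e. Oct 22, 2028; done Oct 23, 2028, after the minimum wait.
Step 7: the window is 10–24 days after Oct 23, 2028 (when supplemental grounds are filed), so Nov 2, 2028 through Nov 16, 2028; Nov 9, 2028 falls inside that range.

None — every step was satisfied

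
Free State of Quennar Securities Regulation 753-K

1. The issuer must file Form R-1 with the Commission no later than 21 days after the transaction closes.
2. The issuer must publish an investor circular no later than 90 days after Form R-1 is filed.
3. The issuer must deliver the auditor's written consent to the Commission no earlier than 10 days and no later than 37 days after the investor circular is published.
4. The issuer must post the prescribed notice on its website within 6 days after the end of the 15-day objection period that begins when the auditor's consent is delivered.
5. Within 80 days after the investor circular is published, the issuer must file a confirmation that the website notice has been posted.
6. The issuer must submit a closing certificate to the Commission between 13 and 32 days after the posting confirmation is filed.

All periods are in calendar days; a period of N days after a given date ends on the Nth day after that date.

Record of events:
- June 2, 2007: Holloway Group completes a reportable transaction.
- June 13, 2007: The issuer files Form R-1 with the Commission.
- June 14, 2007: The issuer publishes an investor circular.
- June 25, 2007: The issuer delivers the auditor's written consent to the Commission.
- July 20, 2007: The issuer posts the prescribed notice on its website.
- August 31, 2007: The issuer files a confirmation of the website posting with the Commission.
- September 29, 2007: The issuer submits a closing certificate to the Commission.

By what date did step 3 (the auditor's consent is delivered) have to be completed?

Step 3 runs from June 14, 2007, when the investor circular is published. The window is 10–37 days after June 14, 2007; it closes on July 21, 2007.

July 21, 2007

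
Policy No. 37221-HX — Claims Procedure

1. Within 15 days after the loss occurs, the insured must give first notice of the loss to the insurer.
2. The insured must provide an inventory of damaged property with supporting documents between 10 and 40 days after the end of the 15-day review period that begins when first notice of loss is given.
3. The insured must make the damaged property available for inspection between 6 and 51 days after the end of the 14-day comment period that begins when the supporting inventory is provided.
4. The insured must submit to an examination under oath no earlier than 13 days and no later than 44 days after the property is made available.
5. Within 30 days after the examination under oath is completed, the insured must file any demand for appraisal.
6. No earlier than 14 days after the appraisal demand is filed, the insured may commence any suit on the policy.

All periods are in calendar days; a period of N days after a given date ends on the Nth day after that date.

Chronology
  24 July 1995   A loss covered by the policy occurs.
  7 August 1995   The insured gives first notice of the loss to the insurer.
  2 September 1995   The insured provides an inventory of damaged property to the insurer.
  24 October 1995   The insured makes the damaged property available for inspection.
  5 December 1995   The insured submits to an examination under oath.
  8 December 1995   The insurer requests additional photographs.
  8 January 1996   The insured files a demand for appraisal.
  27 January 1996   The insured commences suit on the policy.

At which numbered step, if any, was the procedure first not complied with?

Step 1 — counting 15 days from 24 July 1995 (when the loss occurs) gives a deadline of 8 August 1995; done 7 August 1995 — timely.
Step 2 — 10 and 40 days from 22 August 1995 (end of the 15-day review period, which began when first notice of loss is given on 7 August 1995) are 1 September 1995 and 1 October 1995 respectively; done 2 September 1995, which is between those dates.
Step 3 — 6 and 51 days from 16 September 1995 (end of the 14-day comment period, which began when the supporting inventory is provided on 2 September 1995) are 22 September 1995 and 6 November 1995 respectively; 24 October 1995 falls inside that range.
Step 4 — 13 and 44 days from 24 October 1995 (when the property is made available) are 6 November 1995 and 7 December 1995 respectively; done 5 December 1995, which is between those dates.
Step 5 — counting 30 days from 5 December 1995 (when the examination under oath is completed) gives a deadline of 4 January 1996; 8 January 1996 misses that deadline by 4 days.
The analysis stops there.

Step 5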